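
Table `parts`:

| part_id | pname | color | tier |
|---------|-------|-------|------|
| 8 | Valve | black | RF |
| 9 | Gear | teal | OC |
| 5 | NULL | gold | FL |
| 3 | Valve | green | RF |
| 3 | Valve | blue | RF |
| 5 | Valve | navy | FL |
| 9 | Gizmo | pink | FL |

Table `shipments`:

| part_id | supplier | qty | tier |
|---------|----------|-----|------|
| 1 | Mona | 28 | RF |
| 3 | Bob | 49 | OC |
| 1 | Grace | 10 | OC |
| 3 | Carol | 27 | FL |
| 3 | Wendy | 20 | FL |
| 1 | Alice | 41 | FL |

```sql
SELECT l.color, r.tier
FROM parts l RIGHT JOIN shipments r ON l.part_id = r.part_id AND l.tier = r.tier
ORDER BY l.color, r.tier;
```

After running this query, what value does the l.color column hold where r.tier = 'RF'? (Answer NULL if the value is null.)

RIGHT JOIN keeps every row from `shipments`; unmatched rows get NULL for `parts`'s columns.
Matching on l.part_id = r.part_id AND l.tier = r.tier.
- part_id=8, tier=RF: no matching r row.
- part_id=9, tier=OC: no matching r row.
- part_id=5, tier=FL: no matching r row.
- part_id=3, tier=RF: no matching r row.
- part_id=3, tier=RF: no matching r row.
- part_id=5, tier=FL: no matching r row.
- part_id=9, tier=FL: no matching r row.
- 6 r row(s) had no l match → kept, l columns NULL.

NULL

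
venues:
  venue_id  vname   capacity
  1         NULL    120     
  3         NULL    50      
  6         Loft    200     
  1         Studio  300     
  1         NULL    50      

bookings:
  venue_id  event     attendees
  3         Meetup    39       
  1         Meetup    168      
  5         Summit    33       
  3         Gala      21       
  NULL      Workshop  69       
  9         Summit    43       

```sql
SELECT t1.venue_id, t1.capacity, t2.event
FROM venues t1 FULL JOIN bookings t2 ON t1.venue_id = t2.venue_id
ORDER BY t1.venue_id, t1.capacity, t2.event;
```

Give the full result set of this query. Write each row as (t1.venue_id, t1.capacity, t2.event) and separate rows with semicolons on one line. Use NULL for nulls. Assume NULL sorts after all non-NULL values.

(1, 50, Meetup); (1, 120, Meetup); (1, 300, Meetup); (3, 50, Gala); (3, 50, Meetup); (6, 200, NULL); (NULL, NULL, Summit); (NULL, NULL, Summit); (NULL, NULL, Workshop)

FULL OUTER JOIN keeps every row from both sides; unmatched rows get NULL for the other side's columns.
Matching on t1.venue_id = t2.venue_id. A NULL in a compared column never satisfies the condition.
- t1 (venue_id=1) pairs with 1 row(s) of t2.
- t1 (venue_id=3) pairs with 2 row(s) of t2.
- t1 (venue_id=6) has no partner → padded with NULL.
- t1 (venue_id=1) pairs with 1 row(s) of t2.
- t1 (venue_id=1) pairs with 1 row(s) of t2.
- plus 3 unmatched t2 row(s), each kept with NULL t1 columns.
After projecting and ordering:
t1.venue_id | t1.capacity | t2.event
1 | 50 | Meetup
1 | 120 | Meetup
1 | 300 | Meetup
3 | 50 | Gala
3 | 50 | Meetup
6 | 200 | NULL
NULL | NULL | Summit
NULL | NULL | Summit
NULL | NULL | Workshop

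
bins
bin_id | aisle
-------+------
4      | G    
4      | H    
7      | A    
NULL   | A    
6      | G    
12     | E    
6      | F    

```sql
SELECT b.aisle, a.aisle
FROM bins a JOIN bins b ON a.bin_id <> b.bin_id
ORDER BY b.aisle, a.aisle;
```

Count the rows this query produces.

26

INNER JOIN keeps only pairs where the ON condition holds.
Matching on a.bin_id <> b.bin_id. A NULL in a compared column never satisfies the condition.
- a (bin_id=4) pairs with 4 row(s) of b.
- a (bin_id=4) pairs with 4 row(s) of b.
- a (bin_id=7) pairs with 5 row(s) of b.
- a (bin_id=NULL) has no partner → excluded.
- a (bin_id=6) pairs with 4 row(s) of b.
- a (bin_id=12) pairs with 5 row(s) of b.
- a (bin_id=6) pairs with 4 row(s) of b.
Total: 26 rows.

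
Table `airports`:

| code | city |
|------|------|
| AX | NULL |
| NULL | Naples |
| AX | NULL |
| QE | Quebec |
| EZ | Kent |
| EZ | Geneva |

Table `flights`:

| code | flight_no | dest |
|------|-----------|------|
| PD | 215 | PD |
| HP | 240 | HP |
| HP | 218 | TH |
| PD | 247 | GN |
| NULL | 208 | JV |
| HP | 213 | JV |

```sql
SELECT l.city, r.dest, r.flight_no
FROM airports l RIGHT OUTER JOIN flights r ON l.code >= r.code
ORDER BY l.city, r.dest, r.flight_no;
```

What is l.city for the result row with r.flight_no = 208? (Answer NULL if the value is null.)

NULL

RIGHT JOIN keeps every row from `flights`; unmatched rows get NULL for `airports`'s columns.
Matching on l.code >= r.code. A NULL in a compared column never satisfies the condition.
- l[0] code=AX → no match.
- l[1] code=NULL → no match.
- l[2] code=AX → no match.
- l[3] code=QE → 5 match(es) in r → 5 row(s).
- l[4] code=EZ → no match.
- l[5] code=EZ → no match.
- 1 row(s) from r found no l partner → padded with NULL.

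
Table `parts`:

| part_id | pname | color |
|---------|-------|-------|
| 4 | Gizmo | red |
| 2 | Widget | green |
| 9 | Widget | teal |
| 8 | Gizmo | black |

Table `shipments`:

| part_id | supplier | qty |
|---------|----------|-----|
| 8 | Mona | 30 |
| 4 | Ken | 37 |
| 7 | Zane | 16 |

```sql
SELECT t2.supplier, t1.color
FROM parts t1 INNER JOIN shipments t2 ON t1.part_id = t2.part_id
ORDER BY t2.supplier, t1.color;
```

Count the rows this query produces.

INNER JOIN keeps only pairs where the ON condition holds.
Matching on t1.part_id = t2.part_id.
- part_id=4: 1 matching t2 row(s), so 1 row(s) emitted.
- part_id=2: no matching t2 row, dropped.
- part_id=9: no matching t2 row, dropped.
- part_id=8: 1 matching t2 row(s), so 1 row(s) emitted.
Total: 2 rows.

2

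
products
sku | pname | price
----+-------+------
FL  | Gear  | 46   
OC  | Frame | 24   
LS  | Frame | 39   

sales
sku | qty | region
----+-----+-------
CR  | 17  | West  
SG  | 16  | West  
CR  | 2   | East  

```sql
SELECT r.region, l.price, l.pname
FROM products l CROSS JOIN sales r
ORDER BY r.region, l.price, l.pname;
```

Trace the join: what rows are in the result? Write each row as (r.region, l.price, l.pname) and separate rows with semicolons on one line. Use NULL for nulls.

(East, 24, Frame); (East, 39, Frame); (East, 46, Gear); (West, 24, Frame); (West, 24, Frame); (West, 39, Frame); (West, 39, Frame); (West, 46, Gear); (West, 46, Gear)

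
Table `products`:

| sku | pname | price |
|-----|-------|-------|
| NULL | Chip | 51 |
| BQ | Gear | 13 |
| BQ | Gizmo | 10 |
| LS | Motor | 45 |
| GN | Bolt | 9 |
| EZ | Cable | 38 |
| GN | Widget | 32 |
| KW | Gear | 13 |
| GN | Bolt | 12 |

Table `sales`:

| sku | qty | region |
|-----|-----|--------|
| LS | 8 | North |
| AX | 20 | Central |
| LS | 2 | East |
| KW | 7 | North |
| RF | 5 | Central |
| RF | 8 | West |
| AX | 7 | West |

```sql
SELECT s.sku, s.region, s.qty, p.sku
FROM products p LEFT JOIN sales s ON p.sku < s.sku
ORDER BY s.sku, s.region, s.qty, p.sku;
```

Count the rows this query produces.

LEFT JOIN keeps every row from `products`; unmatched rows get NULL for `sales`'s columns.
Matching on p.sku < s.sku. A NULL in a compared column never satisfies the condition.
Matched pairs: 36; unmatched p rows kept: 1.
Total: 36 matched + 1 padded = 37 rows.

37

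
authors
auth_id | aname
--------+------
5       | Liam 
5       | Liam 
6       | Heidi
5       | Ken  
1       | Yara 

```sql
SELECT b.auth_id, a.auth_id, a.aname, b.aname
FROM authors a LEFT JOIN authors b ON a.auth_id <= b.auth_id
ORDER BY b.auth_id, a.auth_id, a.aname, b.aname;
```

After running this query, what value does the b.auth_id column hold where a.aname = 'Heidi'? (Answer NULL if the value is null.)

6

LEFT JOIN keeps every row from `authors a`; unmatched rows get NULL for `authors b`'s columns.
Matching on a.auth_id <= b.auth_id.
- auth_id=5: 4 matching b row(s), so 4 row(s) emitted.
- auth_id=5: 4 matching b row(s), so 4 row(s) emitted.
- auth_id=6: 1 matching b row(s), so 1 row(s) emitted.
- auth_id=5: 4 matching b row(s), so 4 row(s) emitted.
- auth_id=1: 5 matching b row(s), so 5 row(s) emitted.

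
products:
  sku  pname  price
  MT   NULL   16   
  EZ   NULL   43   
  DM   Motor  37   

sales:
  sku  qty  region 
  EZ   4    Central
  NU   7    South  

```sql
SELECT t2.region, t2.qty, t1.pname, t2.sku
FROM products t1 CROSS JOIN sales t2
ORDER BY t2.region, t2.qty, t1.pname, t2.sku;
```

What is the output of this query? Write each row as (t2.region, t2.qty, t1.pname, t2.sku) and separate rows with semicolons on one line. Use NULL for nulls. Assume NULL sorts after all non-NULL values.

CROSS JOIN pairs every row of `products` with every row of `sales`: 3 × 2 = 6 rows.
After projecting and ordering:
t2.region | t2.qty | t1.pname | t2.sku
Central | 4 | Motor | EZ
Central | 4 | NULL | EZ
Central | 4 | NULL | EZ
South | 7 | Motor | NU
South | 7 | NULL | NU
South | 7 | NULL | NU

(Central, 4, Motor, EZ); (Central, 4, NULL, EZ); (Central, 4, NULL, EZ); (South, 7, Motor, NU); (South, 7, NULL, NU); (South, 7, NULL, NU)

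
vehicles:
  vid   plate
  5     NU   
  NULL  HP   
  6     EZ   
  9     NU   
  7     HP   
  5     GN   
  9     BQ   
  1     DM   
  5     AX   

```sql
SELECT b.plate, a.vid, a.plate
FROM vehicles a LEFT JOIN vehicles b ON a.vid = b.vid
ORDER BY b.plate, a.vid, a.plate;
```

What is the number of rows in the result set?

17

LEFT JOIN keeps every row from `vehicles a`; unmatched rows get NULL for `vehicles b`'s columns.
Matching on a.vid = b.vid. A NULL in a compared column never satisfies the condition.
- a row (vid=5): matches 3 b row(s) → 3 output row(s).
- a row (vid=NULL): no match → kept, b columns NULL.
- a row (vid=6): matches 1 b row(s) → 1 output row(s).
- a row (vid=9): matches 2 b row(s) → 2 output row(s).
- a row (vid=7): matches 1 b row(s) → 1 output row(s).
- a row (vid=5): matches 3 b row(s) → 3 output row(s).
- a row (vid=9): matches 2 b row(s) → 2 output row(s).
- a row (vid=1): matches 1 b row(s) → 1 output row(s).
- a row (vid=5): matches 3 b row(s) → 3 output row(s).
Total: 16 matched + 1 padded = 17 rows.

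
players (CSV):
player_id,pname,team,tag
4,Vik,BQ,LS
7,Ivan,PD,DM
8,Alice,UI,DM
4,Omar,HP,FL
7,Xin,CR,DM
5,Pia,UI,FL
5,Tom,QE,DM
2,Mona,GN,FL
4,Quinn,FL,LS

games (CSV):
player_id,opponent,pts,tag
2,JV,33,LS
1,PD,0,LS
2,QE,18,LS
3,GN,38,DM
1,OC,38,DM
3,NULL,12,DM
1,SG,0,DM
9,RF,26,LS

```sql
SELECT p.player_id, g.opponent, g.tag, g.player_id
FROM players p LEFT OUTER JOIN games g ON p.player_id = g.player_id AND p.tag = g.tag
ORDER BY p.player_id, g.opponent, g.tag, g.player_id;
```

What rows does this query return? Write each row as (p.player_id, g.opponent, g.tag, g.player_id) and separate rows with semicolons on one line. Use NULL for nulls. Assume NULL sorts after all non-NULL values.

LEFT JOIN keeps every row from `players`; unmatched rows get NULL for `games`'s columns.
Matching on p.player_id = g.player_id AND p.tag = g.tag.
- player_id=4, tag=LS: no g row matches, row kept with g columns NULL.
- player_id=7, tag=DM: no g row matches, row kept with g columns NULL.
- player_id=8, tag=DM: no g row matches, row kept with g columns NULL.
- player_id=4, tag=FL: no g row matches, row kept with g columns NULL.
- player_id=7, tag=DM: no g row matches, row kept with g columns NULL.
- player_id=5, tag=FL: no g row matches, row kept with g columns NULL.
- player_id=5, tag=DM: no g row matches, row kept with g columns NULL.
- player_id=2, tag=FL: no g row matches, row kept with g columns NULL.
- player_id=4, tag=LS: no g row matches, row kept with g columns NULL.
After projecting and ordering:
p.player_id | g.opponent | g.tag | g.player_id
2 | NULL | NULL | NULL
4 | NULL | NULL | NULL
4 | NULL | NULL | NULL
4 | NULL | NULL | NULL
5 | NULL | NULL | NULL
5 | NULL | NULL | NULL
7 | NULL | NULL | NULL
7 | NULL | NULL | NULL
8 | NULL | NULL | NULL

(2, NULL, NULL, NULL); (4, NULL, NULL, NULL); (4, NULL, NULL, NULL); (4, NULL, NULL, NULL); (5, NULL, NULL, NULL); (5, NULL, NULL, NULL); (7, NULL, NULL, NULL); (7, NULL, NULL, NULL); (8, NULL, NULL, NULL)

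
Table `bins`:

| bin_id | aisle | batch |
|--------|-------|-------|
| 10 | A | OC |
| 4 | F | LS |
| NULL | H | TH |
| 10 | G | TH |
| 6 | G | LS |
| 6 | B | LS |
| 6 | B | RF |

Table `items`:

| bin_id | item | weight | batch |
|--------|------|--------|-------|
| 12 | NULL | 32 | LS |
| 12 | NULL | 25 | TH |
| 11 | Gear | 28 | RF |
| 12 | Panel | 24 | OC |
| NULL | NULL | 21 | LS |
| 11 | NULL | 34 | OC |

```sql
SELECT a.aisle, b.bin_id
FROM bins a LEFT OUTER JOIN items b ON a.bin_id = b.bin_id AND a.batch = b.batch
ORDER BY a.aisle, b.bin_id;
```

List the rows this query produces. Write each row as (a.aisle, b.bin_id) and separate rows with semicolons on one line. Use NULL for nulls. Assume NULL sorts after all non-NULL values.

(A, NULL); (B, NULL); (B, NULL); (F, NULL); (G, NULL); (G, NULL); (H, NULL)

LEFT JOIN keeps every row from `bins`; unmatched rows get NULL for `items`'s columns.
Matching on a.bin_id = b.bin_id AND a.batch = b.batch. A NULL in a compared column never satisfies the condition.
- a row (bin_id=10, batch=OC): no match → kept, b columns NULL.
- a row (bin_id=4, batch=LS): no match → kept, b columns NULL.
- a row (bin_id=NULL, batch=TH): no match → kept, b columns NULL.
- a row (bin_id=10, batch=TH): no match → kept, b columns NULL.
- a row (bin_id=6, batch=LS): no match → kept, b columns NULL.
- a row (bin_id=6, batch=LS): no match → kept, b columns NULL.
- a row (bin_id=6, batch=RF): no match → kept, b columns NULL.
After projecting and ordering:
a.aisle | b.bin_id
A | NULL
B | NULL
B | NULL
F | NULL
G | NULL
G | NULL
H | NULL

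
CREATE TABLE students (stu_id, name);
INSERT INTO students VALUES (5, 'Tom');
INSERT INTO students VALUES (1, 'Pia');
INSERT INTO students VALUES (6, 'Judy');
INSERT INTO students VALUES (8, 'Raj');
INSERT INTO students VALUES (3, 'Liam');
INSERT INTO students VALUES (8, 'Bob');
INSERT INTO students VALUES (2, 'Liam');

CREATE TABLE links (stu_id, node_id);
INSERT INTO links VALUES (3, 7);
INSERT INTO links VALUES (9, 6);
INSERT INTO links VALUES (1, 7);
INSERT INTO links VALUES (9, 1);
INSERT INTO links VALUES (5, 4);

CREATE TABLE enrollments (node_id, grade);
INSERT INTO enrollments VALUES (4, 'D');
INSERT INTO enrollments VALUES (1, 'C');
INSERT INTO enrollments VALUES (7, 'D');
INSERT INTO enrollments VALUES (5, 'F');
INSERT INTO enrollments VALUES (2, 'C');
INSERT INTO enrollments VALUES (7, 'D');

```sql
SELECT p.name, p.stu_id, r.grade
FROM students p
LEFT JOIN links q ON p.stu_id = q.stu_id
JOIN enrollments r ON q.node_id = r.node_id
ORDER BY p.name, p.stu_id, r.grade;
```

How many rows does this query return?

Evaluate left to right. First `students p LEFT JOIN links q` on stu_id: 7 row(s).
Then INNER JOIN `enrollments r` on node_id: keep only rows whose q.node_id appears in r.
Result: 5 row(s).

5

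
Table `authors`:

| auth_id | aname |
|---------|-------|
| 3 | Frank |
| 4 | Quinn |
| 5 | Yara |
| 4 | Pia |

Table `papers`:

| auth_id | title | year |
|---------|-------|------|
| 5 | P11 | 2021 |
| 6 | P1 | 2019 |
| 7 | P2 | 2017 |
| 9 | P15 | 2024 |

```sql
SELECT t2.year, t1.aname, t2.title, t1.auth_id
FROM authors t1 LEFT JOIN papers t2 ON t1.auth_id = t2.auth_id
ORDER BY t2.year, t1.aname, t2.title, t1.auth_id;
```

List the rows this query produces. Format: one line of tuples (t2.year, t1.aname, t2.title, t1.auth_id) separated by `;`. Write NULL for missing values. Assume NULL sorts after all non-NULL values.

LEFT JOIN keeps every row from `authors`; unmatched rows get NULL for `papers`'s columns.
Matching on t1.auth_id = t2.auth_id.
- auth_id=3: no t2 row matches, row kept with t2 columns NULL.
- auth_id=4: no t2 row matches, row kept with t2 columns NULL.
- auth_id=5: 1 matching t2 row(s), so 1 row(s) emitted.
- auth_id=4: no t2 row matches, row kept with t2 columns NULL.
After projecting and ordering:
t2.year | t1.aname | t2.title | t1.auth_id
2021 | Yara | P11 | 5
NULL | Frank | NULL | 3
NULL | Pia | NULL | 4
NULL | Quinn | NULL | 4

(2021, Yara, P11, 5); (NULL, Frank, NULL, 3); (NULL, Pia, NULL, 4); (NULL, Quinn, NULL, 4)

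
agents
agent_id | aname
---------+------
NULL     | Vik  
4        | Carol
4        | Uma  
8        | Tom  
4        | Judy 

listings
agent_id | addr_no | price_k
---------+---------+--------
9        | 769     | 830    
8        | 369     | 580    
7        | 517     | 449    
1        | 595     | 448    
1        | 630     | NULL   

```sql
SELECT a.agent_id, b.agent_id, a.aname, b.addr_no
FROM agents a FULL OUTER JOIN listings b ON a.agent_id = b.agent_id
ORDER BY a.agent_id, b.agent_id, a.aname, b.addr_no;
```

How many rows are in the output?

9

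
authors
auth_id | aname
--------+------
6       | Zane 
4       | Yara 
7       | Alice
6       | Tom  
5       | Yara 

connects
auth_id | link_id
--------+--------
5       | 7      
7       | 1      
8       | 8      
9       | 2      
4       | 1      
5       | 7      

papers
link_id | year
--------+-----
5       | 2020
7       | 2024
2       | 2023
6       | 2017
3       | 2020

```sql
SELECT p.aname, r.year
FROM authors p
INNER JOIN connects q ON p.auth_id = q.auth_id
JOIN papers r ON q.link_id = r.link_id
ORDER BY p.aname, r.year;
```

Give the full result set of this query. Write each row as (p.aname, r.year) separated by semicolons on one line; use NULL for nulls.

Evaluate left to right. First `authors p INNER JOIN connects q` on auth_id: 4 row(s).
Then INNER JOIN `papers r` on link_id: keep only rows whose q.link_id appears in r.

(Yara, 2024); (Yara, 2024)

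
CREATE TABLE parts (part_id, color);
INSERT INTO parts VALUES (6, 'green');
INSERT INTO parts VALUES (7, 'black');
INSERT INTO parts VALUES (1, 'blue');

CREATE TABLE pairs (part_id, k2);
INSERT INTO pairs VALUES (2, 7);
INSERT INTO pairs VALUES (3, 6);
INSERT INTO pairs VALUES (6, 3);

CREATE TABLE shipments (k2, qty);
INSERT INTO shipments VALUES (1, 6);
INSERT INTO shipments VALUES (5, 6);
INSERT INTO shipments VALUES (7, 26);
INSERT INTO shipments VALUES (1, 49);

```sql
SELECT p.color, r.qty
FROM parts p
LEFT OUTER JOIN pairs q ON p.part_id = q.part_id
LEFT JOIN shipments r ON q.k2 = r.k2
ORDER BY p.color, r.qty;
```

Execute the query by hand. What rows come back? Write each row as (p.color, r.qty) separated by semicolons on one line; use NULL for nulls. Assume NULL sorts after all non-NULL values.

(black, NULL); (blue, NULL); (green, NULL)

Evaluate left to right. First `parts p LEFT JOIN pairs q` on part_id: 3 row(s).
Then LEFT JOIN `shipments r` on k2: each of those 3 rows is kept; rows whose q.k2 has no match in r get NULL for r's columns.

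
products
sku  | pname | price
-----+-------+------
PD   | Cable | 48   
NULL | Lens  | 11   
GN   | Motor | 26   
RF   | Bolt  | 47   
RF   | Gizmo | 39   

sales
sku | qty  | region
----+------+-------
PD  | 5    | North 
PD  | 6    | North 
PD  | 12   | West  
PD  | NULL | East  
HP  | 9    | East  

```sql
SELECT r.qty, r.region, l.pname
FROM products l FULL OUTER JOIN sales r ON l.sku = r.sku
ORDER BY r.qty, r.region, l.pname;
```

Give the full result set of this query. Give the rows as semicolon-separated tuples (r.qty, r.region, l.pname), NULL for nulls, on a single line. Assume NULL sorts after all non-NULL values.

(5, North, Cable); (6, North, Cable); (9, East, NULL); (12, West, Cable); (NULL, East, Cable); (NULL, NULL, Bolt); (NULL, NULL, Gizmo); (NULL, NULL, Lens); (NULL, NULL, Motor)

FULL OUTER JOIN keeps every row from both sides; unmatched rows get NULL for the other side's columns.
Matching on l.sku = r.sku. A NULL in a compared column never satisfies the condition.
- l[0] sku=PD → 4 match(es) in r → 4 row(s).
- l[1] sku=NULL → no match; kept with NULLs on the r side.
- l[2] sku=GN → no match; kept with NULLs on the r side.
- l[3] sku=RF → no match; kept with NULLs on the r side.
- l[4] sku=RF → no match; kept with NULLs on the r side.
- 1 r row(s) had no l match → kept, l columns NULL.
After projecting and ordering:
r.qty | r.region | l.pname
5 | North | Cable
6 | North | Cable
9 | East | NULL
12 | West | Cable
NULL | East | Cable
NULL | NULL | Bolt
NULL | NULL | Gizmo
NULL | NULL | Lens
NULL | NULL | Motor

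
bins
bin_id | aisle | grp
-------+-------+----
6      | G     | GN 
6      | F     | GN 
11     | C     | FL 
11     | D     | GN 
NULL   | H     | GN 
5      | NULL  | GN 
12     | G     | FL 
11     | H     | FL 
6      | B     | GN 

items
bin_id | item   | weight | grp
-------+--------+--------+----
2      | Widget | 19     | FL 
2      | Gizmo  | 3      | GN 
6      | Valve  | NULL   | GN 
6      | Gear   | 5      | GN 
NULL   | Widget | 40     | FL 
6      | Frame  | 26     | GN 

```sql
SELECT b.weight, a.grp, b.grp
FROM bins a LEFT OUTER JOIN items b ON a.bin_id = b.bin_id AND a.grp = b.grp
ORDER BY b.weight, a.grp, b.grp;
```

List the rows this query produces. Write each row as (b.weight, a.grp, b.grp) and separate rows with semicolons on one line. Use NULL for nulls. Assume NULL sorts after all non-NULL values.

(5, GN, GN); (5, GN, GN); (5, GN, GN); (26, GN, GN); (26, GN, GN); (26, GN, GN); (NULL, FL, NULL); (NULL, FL, NULL); (NULL, FL, NULL); (NULL, GN, GN); (NULL, GN, GN); (NULL, GN, GN); (NULL, GN, NULL); (NULL, GN, NULL); (NULL, GN, NULL)

LEFT JOIN keeps every row from `bins`; unmatched rows get NULL for `items`'s columns.
Matching on a.bin_id = b.bin_id AND a.grp = b.grp. A NULL in a compared column never satisfies the condition.
Matched pairs: 9; unmatched a rows kept: 6.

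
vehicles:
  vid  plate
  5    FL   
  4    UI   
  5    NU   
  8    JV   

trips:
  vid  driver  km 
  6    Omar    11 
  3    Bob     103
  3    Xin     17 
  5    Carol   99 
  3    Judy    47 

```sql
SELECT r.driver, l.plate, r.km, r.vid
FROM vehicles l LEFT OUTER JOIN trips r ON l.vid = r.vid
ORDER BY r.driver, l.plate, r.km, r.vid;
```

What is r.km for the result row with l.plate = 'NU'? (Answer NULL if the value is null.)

LEFT JOIN keeps every row from `vehicles`; unmatched rows get NULL for `trips`'s columns.
Matching on l.vid = r.vid.
- l[0] vid=5 → 1 match(es) in r → 1 row(s).
- l[1] vid=4 → no match; kept with NULLs on the r side.
- l[2] vid=5 → 1 match(es) in r → 1 row(s).
- l[3] vid=8 → no match; kept with NULLs on the r side.

99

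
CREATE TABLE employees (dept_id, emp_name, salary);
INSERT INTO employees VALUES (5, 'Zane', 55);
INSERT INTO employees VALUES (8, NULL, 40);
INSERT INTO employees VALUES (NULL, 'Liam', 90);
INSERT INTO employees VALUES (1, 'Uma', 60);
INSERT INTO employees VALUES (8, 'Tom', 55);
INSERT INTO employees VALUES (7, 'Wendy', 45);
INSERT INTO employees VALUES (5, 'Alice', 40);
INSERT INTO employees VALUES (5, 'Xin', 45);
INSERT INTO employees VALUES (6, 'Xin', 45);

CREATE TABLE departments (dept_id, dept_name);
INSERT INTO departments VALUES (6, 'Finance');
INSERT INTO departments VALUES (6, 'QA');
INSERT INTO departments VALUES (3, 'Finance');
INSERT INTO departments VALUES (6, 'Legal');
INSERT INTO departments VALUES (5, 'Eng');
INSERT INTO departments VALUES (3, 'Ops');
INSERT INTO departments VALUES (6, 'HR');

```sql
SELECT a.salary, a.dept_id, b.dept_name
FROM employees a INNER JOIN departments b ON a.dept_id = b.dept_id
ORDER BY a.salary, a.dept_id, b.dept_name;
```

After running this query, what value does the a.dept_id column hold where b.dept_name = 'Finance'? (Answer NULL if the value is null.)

INNER JOIN keeps only pairs where the ON condition holds.
Matching on a.dept_id = b.dept_id. A NULL in a compared column never satisfies the condition.
- a[0] dept_id=5 → 1 match(es) in b → 1 row(s).
- a[1] dept_id=8 → no match; dropped.
- a[2] dept_id=NULL → no match; dropped.
- a[3] dept_id=1 → no match; dropped.
- a[4] dept_id=8 → no match; dropped.
- a[5] dept_id=7 → no match; dropped.
- a[6] dept_id=5 → 1 match(es) in b → 1 row(s).
- a[7] dept_id=5 → 1 match(es) in b → 1 row(s).
- a[8] dept_id=6 → 4 match(es) in b → 4 row(s).

6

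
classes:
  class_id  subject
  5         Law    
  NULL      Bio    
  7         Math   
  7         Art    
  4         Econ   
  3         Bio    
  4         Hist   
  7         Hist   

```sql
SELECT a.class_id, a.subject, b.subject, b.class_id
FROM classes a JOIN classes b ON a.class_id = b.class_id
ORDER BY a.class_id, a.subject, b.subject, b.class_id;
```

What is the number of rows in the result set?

15

INNER JOIN keeps only pairs where the ON condition holds.
Matching on a.class_id = b.class_id. A NULL in a compared column never satisfies the condition.
- a row (class_id=5): matches 1 b row(s) → 1 output row(s).
- a row (class_id=NULL): no match → dropped.
- a row (class_id=7): matches 3 b row(s) → 3 output row(s).
- a row (class_id=7): matches 3 b row(s) → 3 output row(s).
- a row (class_id=4): matches 2 b row(s) → 2 output row(s).
- a row (class_id=3): matches 1 b row(s) → 1 output row(s).
- a row (class_id=4): matches 2 b row(s) → 2 output row(s).
- a row (class_id=7): matches 3 b row(s) → 3 output row(s).
Total: 15 rows.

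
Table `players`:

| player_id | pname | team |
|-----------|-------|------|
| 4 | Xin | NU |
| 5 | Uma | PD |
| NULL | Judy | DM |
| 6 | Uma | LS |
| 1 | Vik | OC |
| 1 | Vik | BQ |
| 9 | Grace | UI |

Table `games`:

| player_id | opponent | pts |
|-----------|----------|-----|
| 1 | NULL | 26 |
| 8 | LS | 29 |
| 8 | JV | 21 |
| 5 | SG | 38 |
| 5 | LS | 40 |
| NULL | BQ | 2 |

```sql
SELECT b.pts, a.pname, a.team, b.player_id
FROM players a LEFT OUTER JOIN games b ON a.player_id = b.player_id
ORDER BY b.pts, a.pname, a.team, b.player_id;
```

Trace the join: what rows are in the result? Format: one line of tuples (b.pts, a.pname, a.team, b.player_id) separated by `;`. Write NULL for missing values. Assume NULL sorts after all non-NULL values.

LEFT JOIN keeps every row from `players`; unmatched rows get NULL for `games`'s columns.
Matching on a.player_id = b.player_id. A NULL in a compared column never satisfies the condition.
- player_id=4: no b row matches, row kept with b columns NULL.
- player_id=5: 2 matching b row(s), so 2 row(s) emitted.
- player_id=NULL: no b row matches, row kept with b columns NULL.
- player_id=6: no b row matches, row kept with b columns NULL.
- player_id=1: 1 matching b row(s), so 1 row(s) emitted.
- player_id=1: 1 matching b row(s), so 1 row(s) emitted.
- player_id=9: no b row matches, row kept with b columns NULL.
After projecting and ordering:
b.pts | a.pname | a.team | b.player_id
26 | Vik | BQ | 1
26 | Vik | OC | 1
38 | Uma | PD | 5
40 | Uma | PD | 5
NULL | Grace | UI | NULL
NULL | Judy | DM | NULL
NULL | Uma | LS | NULL
NULL | Xin | NU | NULL

(26, Vik, BQ, 1); (26, Vik, OC, 1); (38, Uma, PD, 5); (40, Uma, PD, 5); (NULL, Grace, UI, NULL); (NULL, Judy, DM, NULL); (NULL, Uma, LS, NULL); (NULL, Xin, NU, NULL)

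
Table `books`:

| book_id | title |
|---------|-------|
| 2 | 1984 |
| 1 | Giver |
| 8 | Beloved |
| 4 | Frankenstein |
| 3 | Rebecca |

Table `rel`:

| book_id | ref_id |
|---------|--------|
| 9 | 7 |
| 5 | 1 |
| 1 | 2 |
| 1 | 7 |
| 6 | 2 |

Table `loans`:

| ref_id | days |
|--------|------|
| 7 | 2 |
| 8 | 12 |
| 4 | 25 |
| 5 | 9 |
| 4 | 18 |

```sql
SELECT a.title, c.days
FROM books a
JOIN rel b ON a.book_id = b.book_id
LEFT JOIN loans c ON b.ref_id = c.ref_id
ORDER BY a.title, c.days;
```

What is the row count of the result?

2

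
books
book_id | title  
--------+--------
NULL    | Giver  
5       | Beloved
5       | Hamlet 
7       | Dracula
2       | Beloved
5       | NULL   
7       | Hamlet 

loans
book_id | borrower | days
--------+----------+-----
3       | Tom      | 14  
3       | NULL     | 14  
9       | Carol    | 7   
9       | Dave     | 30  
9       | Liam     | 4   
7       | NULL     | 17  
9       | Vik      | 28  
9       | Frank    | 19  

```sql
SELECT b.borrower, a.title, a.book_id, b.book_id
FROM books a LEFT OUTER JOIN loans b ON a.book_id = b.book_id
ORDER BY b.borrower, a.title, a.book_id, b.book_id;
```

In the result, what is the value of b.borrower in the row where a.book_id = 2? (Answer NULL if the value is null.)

NULL

LEFT JOIN keeps every row from `books`; unmatched rows get NULL for `loans`'s columns.
Matching on a.book_id = b.book_id. A NULL in a compared column never satisfies the condition.
Matched pairs: 2; unmatched a rows kept: 5.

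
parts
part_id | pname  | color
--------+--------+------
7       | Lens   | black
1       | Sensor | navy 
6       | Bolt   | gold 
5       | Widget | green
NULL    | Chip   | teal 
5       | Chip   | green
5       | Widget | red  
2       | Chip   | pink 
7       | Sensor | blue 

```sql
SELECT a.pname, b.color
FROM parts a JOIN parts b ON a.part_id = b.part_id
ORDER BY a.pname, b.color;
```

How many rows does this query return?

INNER JOIN keeps only pairs where the ON condition holds.
Matching on a.part_id = b.part_id. A NULL in a compared column never satisfies the condition.
Matched pairs: 16.
Total: 16 rows.

16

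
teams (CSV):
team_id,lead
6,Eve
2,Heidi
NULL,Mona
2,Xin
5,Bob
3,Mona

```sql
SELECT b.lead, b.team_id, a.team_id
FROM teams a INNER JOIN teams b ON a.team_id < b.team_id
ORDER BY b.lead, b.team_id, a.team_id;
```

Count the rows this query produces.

9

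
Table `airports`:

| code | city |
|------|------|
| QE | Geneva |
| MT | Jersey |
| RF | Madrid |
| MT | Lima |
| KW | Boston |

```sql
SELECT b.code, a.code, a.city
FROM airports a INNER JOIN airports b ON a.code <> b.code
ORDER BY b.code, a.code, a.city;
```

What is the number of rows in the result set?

18

INNER JOIN keeps only pairs where the ON condition holds.
Matching on a.code <> b.code.
- a (code=QE) pairs with 4 row(s) of b.
- a (code=MT) pairs with 3 row(s) of b.
- a (code=RF) pairs with 4 row(s) of b.
- a (code=MT) pairs with 3 row(s) of b.
- a (code=KW) pairs with 4 row(s) of b.
Total: 18 rows.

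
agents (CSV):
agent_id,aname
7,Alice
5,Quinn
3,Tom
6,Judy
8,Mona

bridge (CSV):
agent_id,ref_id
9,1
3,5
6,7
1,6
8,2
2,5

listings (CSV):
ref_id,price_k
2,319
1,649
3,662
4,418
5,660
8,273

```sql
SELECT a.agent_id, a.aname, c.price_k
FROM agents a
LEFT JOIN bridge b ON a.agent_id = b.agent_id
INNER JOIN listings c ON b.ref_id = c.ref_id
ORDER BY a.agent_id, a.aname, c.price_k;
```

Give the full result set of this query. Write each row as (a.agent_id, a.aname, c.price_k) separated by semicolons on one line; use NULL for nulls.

Step 1 — a LEFT JOIN b on agent_id → 5 row(s).
Then INNER JOIN `listings c` on ref_id: keep only rows whose b.ref_id appears in c.

(3, Tom, 660); (8, Mona, 319)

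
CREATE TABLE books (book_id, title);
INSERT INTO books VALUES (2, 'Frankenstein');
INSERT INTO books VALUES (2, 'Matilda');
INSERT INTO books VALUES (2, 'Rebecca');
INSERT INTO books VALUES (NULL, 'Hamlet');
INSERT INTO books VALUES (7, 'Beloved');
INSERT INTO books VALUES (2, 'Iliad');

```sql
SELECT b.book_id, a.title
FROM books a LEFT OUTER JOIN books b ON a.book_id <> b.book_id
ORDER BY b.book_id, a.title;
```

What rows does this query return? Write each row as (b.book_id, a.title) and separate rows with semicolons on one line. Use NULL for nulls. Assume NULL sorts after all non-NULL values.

LEFT JOIN keeps every row from `books a`; unmatched rows get NULL for `books b`'s columns.
Matching on a.book_id <> b.book_id. A NULL in a compared column never satisfies the condition.
- a row (book_id=2): matches 1 b row(s) → 1 output row(s).
- a row (book_id=2): matches 1 b row(s) → 1 output row(s).
- a row (book_id=2): matches 1 b row(s) → 1 output row(s).
- a row (book_id=NULL): no match → kept, b columns NULL.
- a row (book_id=7): matches 4 b row(s) → 4 output row(s).
- a row (book_id=2): matches 1 b row(s) → 1 output row(s).
After projecting and ordering:
b.book_id | a.title
2 | Beloved
2 | Beloved
2 | Beloved
2 | Beloved
7 | Frankenstein
7 | Iliad
7 | Matilda
7 | Rebecca
NULL | Hamlet

(2, Beloved); (2, Beloved); (2, Beloved); (2, Beloved); (7, Frankenstein); (7, Iliad); (7, Matilda); (7, Rebecca); (NULL, Hamlet)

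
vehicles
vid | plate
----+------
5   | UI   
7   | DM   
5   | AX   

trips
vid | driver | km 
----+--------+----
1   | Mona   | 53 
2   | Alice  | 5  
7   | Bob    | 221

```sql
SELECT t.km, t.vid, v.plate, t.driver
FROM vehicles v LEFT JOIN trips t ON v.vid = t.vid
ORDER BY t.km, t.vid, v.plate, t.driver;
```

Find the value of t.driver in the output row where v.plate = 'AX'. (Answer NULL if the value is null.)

LEFT JOIN keeps every row from `vehicles`; unmatched rows get NULL for `trips`'s columns.
Matching on v.vid = t.vid.
Matched pairs: 1; unmatched v rows kept: 2.

NULL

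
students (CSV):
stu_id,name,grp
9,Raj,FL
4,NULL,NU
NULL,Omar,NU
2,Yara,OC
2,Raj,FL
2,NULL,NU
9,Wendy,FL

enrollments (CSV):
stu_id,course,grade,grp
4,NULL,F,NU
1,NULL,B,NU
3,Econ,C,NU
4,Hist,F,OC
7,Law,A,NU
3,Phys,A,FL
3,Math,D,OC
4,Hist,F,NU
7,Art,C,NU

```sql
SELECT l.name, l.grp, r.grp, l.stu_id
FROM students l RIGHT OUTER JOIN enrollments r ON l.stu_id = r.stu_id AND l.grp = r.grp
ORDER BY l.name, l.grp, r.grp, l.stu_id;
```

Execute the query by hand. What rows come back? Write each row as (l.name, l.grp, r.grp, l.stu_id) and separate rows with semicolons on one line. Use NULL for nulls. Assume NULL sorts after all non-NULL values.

(NULL, NU, NU, 4); (NULL, NU, NU, 4); (NULL, NULL, FL, NULL); (NULL, NULL, NU, NULL); (NULL, NULL, NU, NULL); (NULL, NULL, NU, NULL); (NULL, NULL, NU, NULL); (NULL, NULL, OC, NULL); (NULL, NULL, OC, NULL)

RIGHT JOIN keeps every row from `enrollments`; unmatched rows get NULL for `students`'s columns.
Matching on l.stu_id = r.stu_id AND l.grp = r.grp. A NULL in a compared column never satisfies the condition.
- l (stu_id=9, grp=FL) has no partner in r.
- l (stu_id=4, grp=NU) pairs with 2 row(s) of r.
- l (stu_id=NULL, grp=NU) has no partner in r.
- l (stu_id=2, grp=OC) has no partner in r.
- l (stu_id=2, grp=FL) has no partner in r.
- l (stu_id=2, grp=NU) has no partner in r.
- l (stu_id=9, grp=FL) has no partner in r.
- 7 r row(s) had no l match → kept, l columns NULL.
After projecting and ordering:
l.name | l.grp | r.grp | l.stu_id
NULL | NU | NU | 4
NULL | NU | NU | 4
NULL | NULL | FL | NULL
NULL | NULL | NU | NULL
NULL | NULL | NU | NULL
NULL | NULL | NU | NULL
NULL | NULL | NU | NULL
NULL | NULL | OC | NULL
NULL | NULL | OC | NULL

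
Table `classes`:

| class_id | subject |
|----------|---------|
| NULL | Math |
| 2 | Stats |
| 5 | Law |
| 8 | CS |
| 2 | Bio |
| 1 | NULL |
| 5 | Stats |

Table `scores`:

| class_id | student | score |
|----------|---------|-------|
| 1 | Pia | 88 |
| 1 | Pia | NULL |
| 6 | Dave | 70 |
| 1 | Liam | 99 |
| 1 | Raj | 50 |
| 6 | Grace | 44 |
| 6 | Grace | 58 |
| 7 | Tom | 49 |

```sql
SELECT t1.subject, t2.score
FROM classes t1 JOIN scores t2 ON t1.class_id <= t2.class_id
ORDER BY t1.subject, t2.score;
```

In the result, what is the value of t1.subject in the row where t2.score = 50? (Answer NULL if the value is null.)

INNER JOIN keeps only pairs where the ON condition holds.
Matching on t1.class_id <= t2.class_id. A NULL in a compared column never satisfies the condition.
Matched pairs: 24.

NULL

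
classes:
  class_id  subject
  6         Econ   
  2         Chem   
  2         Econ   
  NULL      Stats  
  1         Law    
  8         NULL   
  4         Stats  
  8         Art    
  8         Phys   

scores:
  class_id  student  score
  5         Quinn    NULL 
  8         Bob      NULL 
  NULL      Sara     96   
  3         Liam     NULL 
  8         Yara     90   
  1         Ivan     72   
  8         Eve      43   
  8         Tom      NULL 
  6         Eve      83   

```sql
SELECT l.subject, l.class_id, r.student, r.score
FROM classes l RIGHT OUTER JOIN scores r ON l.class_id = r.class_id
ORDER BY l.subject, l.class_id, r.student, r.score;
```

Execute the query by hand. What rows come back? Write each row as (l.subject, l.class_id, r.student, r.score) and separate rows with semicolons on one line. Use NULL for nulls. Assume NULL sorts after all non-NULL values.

RIGHT JOIN keeps every row from `scores`; unmatched rows get NULL for `classes`'s columns.
Matching on l.class_id = r.class_id. A NULL in a compared column never satisfies the condition.
- l row (class_id=6): matches 1 r row(s) → 1 output row(s).
- l row (class_id=2): no match.
- l row (class_id=2): no match.
- l row (class_id=NULL): no match.
- l row (class_id=1): matches 1 r row(s) → 1 output row(s).
- l row (class_id=8): matches 4 r row(s) → 4 output row(s).
- l row (class_id=4): no match.
- l row (class_id=8): matches 4 r row(s) → 4 output row(s).
- l row (class_id=8): matches 4 r row(s) → 4 output row(s).
- plus 3 unmatched r row(s), each kept with NULL l columns.

(Art, 8, Bob, NULL); (Art, 8, Eve, 43); (Art, 8, Tom, NULL); (Art, 8, Yara, 90); (Econ, 6, Eve, 83); (Law, 1, Ivan, 72); (Phys, 8, Bob, NULL); (Phys, 8, Eve, 43); (Phys, 8, Tom, NULL); (Phys, 8, Yara, 90); (NULL, 8, Bob, NULL); (NULL, 8, Eve, 43); (NULL, 8, Tom, NULL); (NULL, 8, Yara, 90); (NULL, NULL, Liam, NULL); (NULL, NULL, Quinn, NULL); (NULL, NULL, Sara, 96)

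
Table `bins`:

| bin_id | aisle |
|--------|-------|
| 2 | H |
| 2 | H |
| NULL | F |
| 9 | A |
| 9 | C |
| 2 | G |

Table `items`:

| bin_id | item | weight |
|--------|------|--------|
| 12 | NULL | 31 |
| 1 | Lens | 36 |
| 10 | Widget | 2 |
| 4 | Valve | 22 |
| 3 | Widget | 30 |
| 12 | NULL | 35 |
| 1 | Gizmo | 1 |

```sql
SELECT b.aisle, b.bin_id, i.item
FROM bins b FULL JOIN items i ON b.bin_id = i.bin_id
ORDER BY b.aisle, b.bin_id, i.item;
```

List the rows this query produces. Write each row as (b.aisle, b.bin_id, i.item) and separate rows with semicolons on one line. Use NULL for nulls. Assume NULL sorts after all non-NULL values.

(A, 9, NULL); (C, 9, NULL); (F, NULL, NULL); (G, 2, NULL); (H, 2, NULL); (H, 2, NULL); (NULL, NULL, Gizmo); (NULL, NULL, Lens); (NULL, NULL, Valve); (NULL, NULL, Widget); (NULL, NULL, Widget); (NULL, NULL, NULL); (NULL, NULL, NULL)

FULL OUTER JOIN keeps every row from both sides; unmatched rows get NULL for the other side's columns.
Matching on b.bin_id = i.bin_id. A NULL in a compared column never satisfies the condition.
- b[0] bin_id=2 → no match; kept with NULLs on the i side.
- b[1] bin_id=2 → no match; kept with NULLs on the i side.
- b[2] bin_id=NULL → no match; kept with NULLs on the i side.
- b[3] bin_id=9 → no match; kept with NULLs on the i side.
- b[4] bin_id=9 → no match; kept with NULLs on the i side.
- b[5] bin_id=2 → no match; kept with NULLs on the i side.
- plus 7 unmatched i row(s), each kept with NULL b columns.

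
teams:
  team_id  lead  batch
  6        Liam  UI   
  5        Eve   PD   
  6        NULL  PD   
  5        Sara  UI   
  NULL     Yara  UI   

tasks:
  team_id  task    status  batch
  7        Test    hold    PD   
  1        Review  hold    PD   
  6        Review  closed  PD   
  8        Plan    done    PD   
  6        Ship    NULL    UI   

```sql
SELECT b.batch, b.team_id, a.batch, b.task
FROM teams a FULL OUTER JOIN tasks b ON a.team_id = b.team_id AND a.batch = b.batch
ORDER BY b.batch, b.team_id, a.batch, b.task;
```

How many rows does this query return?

FULL OUTER JOIN keeps every row from both sides; unmatched rows get NULL for the other side's columns.
Matching on a.team_id = b.team_id AND a.batch = b.batch. A NULL in a compared column never satisfies the condition.
- a[0] team_id=6, batch=UI → 1 match(es) in b → 1 row(s).
- a[1] team_id=5, batch=PD → no match; kept with NULLs on the b side.
- a[2] team_id=6, batch=PD → 1 match(es) in b → 1 row(s).
- a[3] team_id=5, batch=UI → no match; kept with NULLs on the b side.
- a[4] team_id=NULL, batch=UI → no match; kept with NULLs on the b side.
- plus 3 unmatched b row(s), each kept with NULL a columns.
Total: 2 matched + 6 padded = 8 rows.

8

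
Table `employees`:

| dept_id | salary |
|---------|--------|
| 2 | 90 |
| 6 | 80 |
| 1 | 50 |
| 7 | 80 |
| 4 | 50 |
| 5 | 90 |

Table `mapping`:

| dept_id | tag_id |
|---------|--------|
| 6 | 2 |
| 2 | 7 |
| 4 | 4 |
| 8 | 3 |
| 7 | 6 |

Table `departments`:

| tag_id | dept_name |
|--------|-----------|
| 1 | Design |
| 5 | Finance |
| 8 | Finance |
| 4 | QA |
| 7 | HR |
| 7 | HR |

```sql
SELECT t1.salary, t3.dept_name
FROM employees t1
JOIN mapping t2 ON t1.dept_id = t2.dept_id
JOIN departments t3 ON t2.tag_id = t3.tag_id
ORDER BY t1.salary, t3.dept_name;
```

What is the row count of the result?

Joins associate left-to-right: employees INNER JOIN mapping on dept_id gives 4 intermediate row(s).
Then INNER JOIN `departments t3` on tag_id: keep only rows whose t2.tag_id appears in t3.
Result: 3 row(s).

3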